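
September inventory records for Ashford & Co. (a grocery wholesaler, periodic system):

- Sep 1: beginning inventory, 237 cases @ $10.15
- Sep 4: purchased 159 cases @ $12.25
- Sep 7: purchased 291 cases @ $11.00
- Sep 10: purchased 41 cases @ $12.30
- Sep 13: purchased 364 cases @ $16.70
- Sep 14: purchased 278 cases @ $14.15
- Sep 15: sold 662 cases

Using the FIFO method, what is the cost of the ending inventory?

Ending inventory = $10,791.80

Sep 15, 662 sold [FIFO — oldest first]: 237 @ $10.15 + 159 @ $12.25 + 266 @ $11.00 = $7,279.30
Ending inventory: 25 @ $11.00 + 41 @ $12.30 + 364 @ $16.70 + 278 @ $14.15 = $10,791.80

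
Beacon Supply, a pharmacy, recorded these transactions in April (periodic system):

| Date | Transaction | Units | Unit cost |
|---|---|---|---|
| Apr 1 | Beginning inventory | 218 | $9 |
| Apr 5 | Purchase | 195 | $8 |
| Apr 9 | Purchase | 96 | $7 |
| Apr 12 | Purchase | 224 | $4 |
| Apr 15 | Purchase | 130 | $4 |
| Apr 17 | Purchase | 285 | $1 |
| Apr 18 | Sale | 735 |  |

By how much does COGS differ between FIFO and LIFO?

$2,725

FIFO COGS: 218 @ $9 + 195 @ $8 + 96 @ $7 + 224 @ $4 + 2 @ $4 = $5,098
LIFO COGS: 285 @ $1 + 130 @ $4 + 224 @ $4 + 96 @ $7 = $2,373
Difference = |$5,098 − $2,373| = $2,725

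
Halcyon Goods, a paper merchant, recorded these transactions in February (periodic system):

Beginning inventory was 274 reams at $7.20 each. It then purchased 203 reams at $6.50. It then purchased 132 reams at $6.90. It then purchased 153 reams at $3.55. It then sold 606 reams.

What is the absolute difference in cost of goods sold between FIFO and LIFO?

FIFO COGS: 274 @ $7.20 + 203 @ $6.50 + 129 @ $6.90 = $4,182.40
LIFO COGS: 153 @ $3.55 + 132 @ $6.90 + 203 @ $6.50 + 118 @ $7.20 = $3,623.05
Difference = |$4,182.40 − $3,623.05| = $559.35

$559.35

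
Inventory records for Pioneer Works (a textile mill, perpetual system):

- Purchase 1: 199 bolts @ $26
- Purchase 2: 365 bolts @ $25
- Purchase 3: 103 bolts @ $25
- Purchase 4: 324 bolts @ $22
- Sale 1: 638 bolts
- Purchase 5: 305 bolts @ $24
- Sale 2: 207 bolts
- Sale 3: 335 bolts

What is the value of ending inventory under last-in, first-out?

Sale 1 (638) [LIFO — newest first]: 324 @ $22 + 103 @ $25 + 211 @ $25 = $14,978
Sale 2 (207) [LIFO — newest first]: 207 @ $24 = $4,968
Sale 3 (335) [LIFO — newest first]: 98 @ $24 + 154 @ $25 + 83 @ $26 = $8,360
Total COGS = $14,978 + $4,968 + $8,360 = $28,306
Ending inventory: 116 @ $26 = $3,016
Check: goods available $31,322 = COGS $28,306 + ending $3,016

Ending inventory = $3,016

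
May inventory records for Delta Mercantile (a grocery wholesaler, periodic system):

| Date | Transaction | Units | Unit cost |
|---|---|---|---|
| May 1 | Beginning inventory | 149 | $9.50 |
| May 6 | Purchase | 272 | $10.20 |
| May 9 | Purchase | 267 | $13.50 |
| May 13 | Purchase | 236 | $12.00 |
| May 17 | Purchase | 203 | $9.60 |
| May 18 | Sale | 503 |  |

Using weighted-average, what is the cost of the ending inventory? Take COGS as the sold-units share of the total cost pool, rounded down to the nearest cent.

Ending inventory = $6,962.67

May 18, sell 503: 503/1127 × $12,575.20 → $5,612.53
Ending inventory (cost pool remaining) = $6,962.67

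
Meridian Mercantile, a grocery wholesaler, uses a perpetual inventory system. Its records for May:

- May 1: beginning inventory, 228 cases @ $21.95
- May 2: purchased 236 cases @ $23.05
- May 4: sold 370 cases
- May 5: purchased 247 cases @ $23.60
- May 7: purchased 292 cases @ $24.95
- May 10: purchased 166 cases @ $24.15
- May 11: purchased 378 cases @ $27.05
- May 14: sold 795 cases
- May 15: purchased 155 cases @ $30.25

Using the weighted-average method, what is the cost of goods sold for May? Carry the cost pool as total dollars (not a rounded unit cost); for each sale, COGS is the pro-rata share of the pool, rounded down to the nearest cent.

COGS = $28,230.04

After May 1: 228 on hand, pool $5,004.60 (≈ $21.9500 each)
After May 2: 464 on hand, pool $10,444.40 (≈ $22.5095 each)
May 4, sell 370: 370/464 × $10,444.40 → $8,328.50
After May 5: 341 on hand, pool $7,945.10 (≈ $23.2994 each)
After May 7: 633 on hand, pool $15,230.50 (≈ $24.0608 each)
After May 10: 799 on hand, pool $19,239.40 (≈ $24.0793 each)
After May 11: 1177 on hand, pool $29,464.30 (≈ $25.0334 each)
May 14, sell 795: 795/1177 × $29,464.30 → $19,901.54
After May 15: 537 on hand, pool $14,251.51 (≈ $26.5391 each)
Total COGS = $8,328.50 + $19,901.54 = $28,230.04
Ending inventory (cost pool remaining) = $14,251.51
Check: goods available $42,481.55 = COGS $28,230.04 + ending $14,251.51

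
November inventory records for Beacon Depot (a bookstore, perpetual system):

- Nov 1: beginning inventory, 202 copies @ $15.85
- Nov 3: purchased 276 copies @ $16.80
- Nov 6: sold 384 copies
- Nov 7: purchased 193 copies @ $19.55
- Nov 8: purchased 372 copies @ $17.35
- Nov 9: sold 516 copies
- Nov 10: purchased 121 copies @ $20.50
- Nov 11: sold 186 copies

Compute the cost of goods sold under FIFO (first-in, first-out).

COGS = $18,947.35

Nov 6, 384 sold [FIFO — oldest first]: 202 @ $15.85 + 182 @ $16.80 = $6,259.30
Nov 9, 516 sold [FIFO — oldest first]: 94 @ $16.80 + 193 @ $19.55 + 229 @ $17.35 = $9,325.50
Nov 11, 186 sold [FIFO — oldest first]: 143 @ $17.35 + 43 @ $20.50 = $3,362.55
Total COGS = $6,259.30 + $9,325.50 + $3,362.55 = $18,947.35
Ending inventory: 78 @ $20.50 = $1,599.00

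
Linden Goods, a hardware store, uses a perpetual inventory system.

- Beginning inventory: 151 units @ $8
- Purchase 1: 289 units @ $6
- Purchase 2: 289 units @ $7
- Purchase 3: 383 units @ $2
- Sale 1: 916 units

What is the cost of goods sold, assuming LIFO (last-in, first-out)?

Sale 1 (916) [LIFO — newest first]: 383 @ $2 + 289 @ $7 + 244 @ $6 = $4,253
Ending inventory: 151 @ $8 + 45 @ $6 = $1,478
Check: goods available $5,731 = COGS $4,253 + ending $1,478

COGS = $4,253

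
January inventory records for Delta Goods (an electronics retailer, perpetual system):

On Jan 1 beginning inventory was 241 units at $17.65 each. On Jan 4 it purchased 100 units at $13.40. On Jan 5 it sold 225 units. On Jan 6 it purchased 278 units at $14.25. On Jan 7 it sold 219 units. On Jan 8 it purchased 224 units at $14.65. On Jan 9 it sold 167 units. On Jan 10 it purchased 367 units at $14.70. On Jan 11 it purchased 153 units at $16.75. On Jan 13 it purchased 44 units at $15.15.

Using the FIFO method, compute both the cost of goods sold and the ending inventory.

COGS = $9,441.15; ending inventory = $12,019.85

Jan 5, 225 sold [FIFO — oldest first]: 225 @ $17.65 = $3,971.25
Jan 7, 219 sold [FIFO — oldest first]: 16 @ $17.65 + 100 @ $13.40 + 103 @ $14.25 = $3,090.15
Jan 9, 167 sold [FIFO — oldest first]: 167 @ $14.25 = $2,379.75
Total COGS = $3,971.25 + $3,090.15 + $2,379.75 = $9,441.15
Ending inventory: 8 @ $14.25 + 224 @ $14.65 + 367 @ $14.70 + 153 @ $16.75 + 44 @ $15.15 = $12,019.85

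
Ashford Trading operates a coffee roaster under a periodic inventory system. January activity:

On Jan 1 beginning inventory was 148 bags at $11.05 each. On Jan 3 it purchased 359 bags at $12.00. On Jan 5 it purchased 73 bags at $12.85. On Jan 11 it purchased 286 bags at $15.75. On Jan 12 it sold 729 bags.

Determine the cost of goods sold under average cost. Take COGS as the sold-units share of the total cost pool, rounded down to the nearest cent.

Jan 12, sell 729: 729/866 × $11,385.95 → $9,584.70
Ending inventory (cost pool remaining) = $1,801.25

COGS = $9,584.70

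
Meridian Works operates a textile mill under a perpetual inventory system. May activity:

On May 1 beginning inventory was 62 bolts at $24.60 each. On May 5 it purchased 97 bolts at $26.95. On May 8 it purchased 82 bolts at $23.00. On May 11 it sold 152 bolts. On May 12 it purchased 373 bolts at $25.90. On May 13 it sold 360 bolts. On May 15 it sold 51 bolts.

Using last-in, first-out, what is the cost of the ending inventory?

May 11, 152 sold [LIFO — newest first]: 82 @ $23.00 + 70 @ $26.95 = $3,772.50
May 13, 360 sold [LIFO — newest first]: 360 @ $25.90 = $9,324.00
May 15, 51 sold [LIFO — newest first]: 13 @ $25.90 + 27 @ $26.95 + 11 @ $24.60 = $1,334.95
Total COGS = $3,772.50 + $9,324.00 + $1,334.95 = $14,431.45
Ending inventory: 51 @ $24.60 = $1,254.60
Check: goods available $15,686.05 = COGS $14,431.45 + ending $1,254.60

Ending inventory = $1,254.60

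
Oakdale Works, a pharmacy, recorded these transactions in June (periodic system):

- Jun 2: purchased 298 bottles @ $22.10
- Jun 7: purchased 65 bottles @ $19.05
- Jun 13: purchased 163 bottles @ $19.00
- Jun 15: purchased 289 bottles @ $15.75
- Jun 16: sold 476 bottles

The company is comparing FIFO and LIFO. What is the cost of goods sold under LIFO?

FIFO COGS: 298 @ $22.10 + 65 @ $19.05 + 113 @ $19.00 = $9,971.05
LIFO COGS: 289 @ $15.75 + 163 @ $19.00 + 24 @ $19.05 = $8,105.95

COGS = $8,105.95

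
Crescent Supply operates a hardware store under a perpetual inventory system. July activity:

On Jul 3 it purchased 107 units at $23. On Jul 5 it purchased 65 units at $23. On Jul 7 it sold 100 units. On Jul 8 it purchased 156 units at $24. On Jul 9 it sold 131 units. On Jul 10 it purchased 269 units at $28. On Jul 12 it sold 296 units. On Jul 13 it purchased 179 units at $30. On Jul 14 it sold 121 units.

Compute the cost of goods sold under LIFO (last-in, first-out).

Jul 7, 100 sold [LIFO — newest first]: 65 @ $23 + 35 @ $23 = $2,300
Jul 9, 131 sold [LIFO — newest first]: 131 @ $24 = $3,144
Jul 12, 296 sold [LIFO — newest first]: 269 @ $28 + 25 @ $24 + 2 @ $23 = $8,178
Jul 14, 121 sold [LIFO — newest first]: 121 @ $30 = $3,630
Total COGS = $2,300 + $3,144 + $8,178 + $3,630 = $17,252
Ending inventory: 70 @ $23 + 58 @ $30 = $3,350

COGS = $17,252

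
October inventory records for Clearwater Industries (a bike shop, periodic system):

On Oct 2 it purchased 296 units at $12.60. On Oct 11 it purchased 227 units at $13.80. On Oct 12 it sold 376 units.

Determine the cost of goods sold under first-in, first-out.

COGS = $4,833.60

Oct 12, 376 sold [FIFO — oldest first]: 296 @ $12.60 + 80 @ $13.80 = $4,833.60
Ending inventory: 147 @ $13.80 = $2,028.60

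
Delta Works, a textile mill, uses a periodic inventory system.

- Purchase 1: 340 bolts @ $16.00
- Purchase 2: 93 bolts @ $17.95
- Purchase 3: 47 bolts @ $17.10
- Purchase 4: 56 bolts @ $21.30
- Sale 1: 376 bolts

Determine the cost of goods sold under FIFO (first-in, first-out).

Sale 1 (376) [FIFO — oldest first]: 340 @ $16.00 + 36 @ $17.95 = $6,086.20
Ending inventory: 57 @ $17.95 + 47 @ $17.10 + 56 @ $21.30 = $3,019.65
Check: goods available $9,105.85 = COGS $6,086.20 + ending $3,019.65

COGS = $6,086.20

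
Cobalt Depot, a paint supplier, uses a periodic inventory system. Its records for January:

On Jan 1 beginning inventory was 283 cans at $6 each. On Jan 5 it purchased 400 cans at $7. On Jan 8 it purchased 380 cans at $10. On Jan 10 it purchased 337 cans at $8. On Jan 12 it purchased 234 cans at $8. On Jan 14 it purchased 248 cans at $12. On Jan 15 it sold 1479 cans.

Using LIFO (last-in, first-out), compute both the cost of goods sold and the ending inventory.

COGS = $13,304; ending inventory = $2,538

Jan 15, 1479 sold [LIFO — newest first]: 248 @ $12 + 234 @ $8 + 337 @ $8 + 380 @ $10 + 280 @ $7 = $13,304
Ending inventory: 283 @ $6 + 120 @ $7 = $2,538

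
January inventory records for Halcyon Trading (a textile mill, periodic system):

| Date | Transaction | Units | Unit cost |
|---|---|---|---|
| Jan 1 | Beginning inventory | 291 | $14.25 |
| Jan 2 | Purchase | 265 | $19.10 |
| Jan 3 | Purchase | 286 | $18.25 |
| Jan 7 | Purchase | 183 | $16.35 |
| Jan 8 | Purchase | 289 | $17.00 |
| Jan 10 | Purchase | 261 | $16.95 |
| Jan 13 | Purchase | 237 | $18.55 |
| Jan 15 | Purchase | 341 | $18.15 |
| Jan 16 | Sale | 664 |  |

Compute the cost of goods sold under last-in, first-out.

Jan 16, 664 sold [LIFO — newest first]: 341 @ $18.15 + 237 @ $18.55 + 86 @ $16.95 = $12,043.20
Ending inventory: 291 @ $14.25 + 265 @ $19.10 + 286 @ $18.25 + 183 @ $16.35 + 289 @ $17.00 + 175 @ $16.95 = $25,299.05

COGS = $12,043.20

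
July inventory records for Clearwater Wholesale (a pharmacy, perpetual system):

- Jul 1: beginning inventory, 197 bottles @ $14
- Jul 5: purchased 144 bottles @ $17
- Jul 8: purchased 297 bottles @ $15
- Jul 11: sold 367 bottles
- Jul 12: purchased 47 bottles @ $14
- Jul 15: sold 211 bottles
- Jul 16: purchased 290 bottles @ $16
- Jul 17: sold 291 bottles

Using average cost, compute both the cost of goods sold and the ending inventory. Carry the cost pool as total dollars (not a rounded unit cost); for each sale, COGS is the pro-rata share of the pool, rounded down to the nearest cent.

After Jul 1: 197 on hand, pool $2,758.00 (≈ $14.0000 each)
After Jul 5: 341 on hand, pool $5,206.00 (≈ $15.2669 each)
After Jul 8: 638 on hand, pool $9,661.00 (≈ $15.1426 each)
Jul 11, sell 367: 367/638 × $9,661.00 → $5,557.34
After Jul 12: 318 on hand, pool $4,761.66 (≈ $14.9738 each)
Jul 15, sell 211: 211/318 × $4,761.66 → $3,159.46
After Jul 16: 397 on hand, pool $6,242.20 (≈ $15.7234 each)
Jul 17, sell 291: 291/397 × $6,242.20 → $4,575.51
Total COGS = $5,557.34 + $3,159.46 + $4,575.51 = $13,292.31
Ending inventory (cost pool remaining) = $1,666.69

COGS = $13,292.31; ending inventory = $1,666.69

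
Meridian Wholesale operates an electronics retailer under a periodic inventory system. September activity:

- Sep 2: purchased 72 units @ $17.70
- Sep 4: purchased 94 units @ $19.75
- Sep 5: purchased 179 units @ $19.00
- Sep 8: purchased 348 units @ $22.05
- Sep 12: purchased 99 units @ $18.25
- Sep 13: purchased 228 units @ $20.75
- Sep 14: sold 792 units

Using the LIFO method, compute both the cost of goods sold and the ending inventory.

Sep 14, 792 sold [LIFO — newest first]: 228 @ $20.75 + 99 @ $18.25 + 348 @ $22.05 + 117 @ $19.00 = $16,434.15
Ending inventory: 72 @ $17.70 + 94 @ $19.75 + 62 @ $19.00 = $4,308.90

COGS = $16,434.15; ending inventory = $4,308.90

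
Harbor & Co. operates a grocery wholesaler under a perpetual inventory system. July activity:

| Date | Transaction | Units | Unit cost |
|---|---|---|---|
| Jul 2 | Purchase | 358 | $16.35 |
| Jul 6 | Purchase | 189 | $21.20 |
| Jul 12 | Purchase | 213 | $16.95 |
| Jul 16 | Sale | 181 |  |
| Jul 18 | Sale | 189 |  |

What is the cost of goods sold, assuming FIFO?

COGS = $6,107.70

Jul 16, 181 sold [FIFO — oldest first]: 181 @ $16.35 = $2,959.35
Jul 18, 189 sold [FIFO — oldest first]: 177 @ $16.35 + 12 @ $21.20 = $3,148.35
Total COGS = $2,959.35 + $3,148.35 = $6,107.70
Ending inventory: 177 @ $21.20 + 213 @ $16.95 = $7,362.75
Check: goods available $13,470.45 = COGS $6,107.70 + ending $7,362.75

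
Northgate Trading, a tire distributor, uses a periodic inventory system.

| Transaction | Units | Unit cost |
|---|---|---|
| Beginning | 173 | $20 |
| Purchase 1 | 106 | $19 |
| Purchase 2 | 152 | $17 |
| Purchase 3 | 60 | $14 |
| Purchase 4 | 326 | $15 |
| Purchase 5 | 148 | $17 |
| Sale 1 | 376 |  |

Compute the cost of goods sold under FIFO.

Sale 1 (376) [FIFO — oldest first]: 173 @ $20 + 106 @ $19 + 97 @ $17 = $7,123
Ending inventory: 55 @ $17 + 60 @ $14 + 326 @ $15 + 148 @ $17 = $9,181
Check: goods available $16,304 = COGS $7,123 + ending $9,181

COGS = $7,123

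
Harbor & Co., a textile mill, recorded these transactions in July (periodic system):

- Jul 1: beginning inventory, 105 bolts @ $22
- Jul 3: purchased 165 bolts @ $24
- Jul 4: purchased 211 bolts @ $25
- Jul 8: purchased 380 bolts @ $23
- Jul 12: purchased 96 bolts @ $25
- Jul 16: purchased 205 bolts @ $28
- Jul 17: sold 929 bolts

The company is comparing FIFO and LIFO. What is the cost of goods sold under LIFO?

COGS = $23,043

FIFO COGS: 105 @ $22 + 165 @ $24 + 211 @ $25 + 380 @ $23 + 68 @ $25 = $21,985
LIFO COGS: 205 @ $28 + 96 @ $25 + 380 @ $23 + 211 @ $25 + 37 @ $24 = $23,043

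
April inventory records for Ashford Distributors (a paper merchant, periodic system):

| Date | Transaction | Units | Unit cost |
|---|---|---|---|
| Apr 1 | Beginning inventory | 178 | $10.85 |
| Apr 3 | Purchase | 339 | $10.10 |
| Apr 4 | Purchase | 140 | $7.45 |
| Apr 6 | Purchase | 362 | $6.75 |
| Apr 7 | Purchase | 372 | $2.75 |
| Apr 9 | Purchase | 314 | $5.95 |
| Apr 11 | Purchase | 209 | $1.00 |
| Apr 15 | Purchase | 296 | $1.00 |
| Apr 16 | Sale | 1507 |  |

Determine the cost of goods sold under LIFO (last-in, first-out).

COGS = $5,529.30

Apr 16, 1507 sold [LIFO — newest first]: 296 @ $1.00 + 209 @ $1.00 + 314 @ $5.95 + 372 @ $2.75 + 316 @ $6.75 = $5,529.30
Ending inventory: 178 @ $10.85 + 339 @ $10.10 + 140 @ $7.45 + 46 @ $6.75 = $6,708.70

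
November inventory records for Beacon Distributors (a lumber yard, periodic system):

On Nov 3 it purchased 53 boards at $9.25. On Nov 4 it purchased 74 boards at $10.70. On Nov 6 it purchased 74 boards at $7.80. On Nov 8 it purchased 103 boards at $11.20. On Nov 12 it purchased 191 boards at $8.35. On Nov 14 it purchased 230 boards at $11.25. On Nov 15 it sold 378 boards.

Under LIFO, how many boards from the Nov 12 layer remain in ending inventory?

43

Nov 15, 378 sold [LIFO — newest first]: 230 @ $11.25 + 148 @ $8.35 = $3,823.30
Ending inventory: 53 @ $9.25 + 74 @ $10.70 + 74 @ $7.80 + 103 @ $11.20 + 43 @ $8.35 = $3,371.90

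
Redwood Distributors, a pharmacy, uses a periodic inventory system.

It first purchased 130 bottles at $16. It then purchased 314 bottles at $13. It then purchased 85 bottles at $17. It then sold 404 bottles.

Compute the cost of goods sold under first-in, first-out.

COGS = $5,642

Sale 1 (404) [FIFO — oldest first]: 130 @ $16 + 274 @ $13 = $5,642
Ending inventory: 40 @ $13 + 85 @ $17 = $1,965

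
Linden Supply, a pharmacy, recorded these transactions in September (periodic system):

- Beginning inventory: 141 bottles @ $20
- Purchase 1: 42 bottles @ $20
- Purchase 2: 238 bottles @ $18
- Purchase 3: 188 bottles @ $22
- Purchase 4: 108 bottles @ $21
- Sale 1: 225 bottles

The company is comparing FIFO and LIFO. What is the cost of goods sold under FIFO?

FIFO COGS: 141 @ $20 + 42 @ $20 + 42 @ $18 = $4,416
LIFO COGS: 108 @ $21 + 117 @ $22 = $4,842

COGS = $4,416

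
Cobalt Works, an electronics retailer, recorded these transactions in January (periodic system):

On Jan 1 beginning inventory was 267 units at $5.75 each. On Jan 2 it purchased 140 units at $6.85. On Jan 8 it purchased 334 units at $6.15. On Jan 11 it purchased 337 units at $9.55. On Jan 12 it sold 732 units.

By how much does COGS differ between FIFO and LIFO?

FIFO COGS: 267 @ $5.75 + 140 @ $6.85 + 325 @ $6.15 = $4,493.00
LIFO COGS: 337 @ $9.55 + 334 @ $6.15 + 61 @ $6.85 = $5,690.30
Difference = |$4,493.00 − $5,690.30| = $1,197.30

$1,197.30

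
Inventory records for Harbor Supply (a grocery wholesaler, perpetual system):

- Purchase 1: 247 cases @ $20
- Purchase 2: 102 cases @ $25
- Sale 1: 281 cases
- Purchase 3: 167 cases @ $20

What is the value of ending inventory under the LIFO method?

Ending inventory = $4,700

Sale 1 (281) [LIFO — newest first]: 102 @ $25 + 179 @ $20 = $6,130
Ending inventory: 68 @ $20 + 167 @ $20 = $4,700
Check: goods available $10,830 = COGS $6,130 + ending $4,700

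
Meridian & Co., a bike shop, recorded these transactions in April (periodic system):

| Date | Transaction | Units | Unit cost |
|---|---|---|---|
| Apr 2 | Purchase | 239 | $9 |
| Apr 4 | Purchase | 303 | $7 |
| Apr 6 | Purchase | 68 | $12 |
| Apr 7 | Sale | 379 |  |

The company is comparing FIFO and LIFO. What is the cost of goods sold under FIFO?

FIFO COGS: 239 @ $9 + 140 @ $7 = $3,131
LIFO COGS: 68 @ $12 + 303 @ $7 + 8 @ $9 = $3,009

COGS = $3,131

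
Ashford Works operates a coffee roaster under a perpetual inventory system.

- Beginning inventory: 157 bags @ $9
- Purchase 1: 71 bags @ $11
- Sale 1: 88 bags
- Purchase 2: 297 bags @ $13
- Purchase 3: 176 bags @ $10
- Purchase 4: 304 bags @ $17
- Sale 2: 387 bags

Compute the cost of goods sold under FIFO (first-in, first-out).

Sale 1 (88) [FIFO — oldest first]: 88 @ $9 = $792
Sale 2 (387) [FIFO — oldest first]: 69 @ $9 + 71 @ $11 + 247 @ $13 = $4,613
Total COGS = $792 + $4,613 = $5,405
Ending inventory: 50 @ $13 + 176 @ $10 + 304 @ $17 = $7,578

COGS = $5,405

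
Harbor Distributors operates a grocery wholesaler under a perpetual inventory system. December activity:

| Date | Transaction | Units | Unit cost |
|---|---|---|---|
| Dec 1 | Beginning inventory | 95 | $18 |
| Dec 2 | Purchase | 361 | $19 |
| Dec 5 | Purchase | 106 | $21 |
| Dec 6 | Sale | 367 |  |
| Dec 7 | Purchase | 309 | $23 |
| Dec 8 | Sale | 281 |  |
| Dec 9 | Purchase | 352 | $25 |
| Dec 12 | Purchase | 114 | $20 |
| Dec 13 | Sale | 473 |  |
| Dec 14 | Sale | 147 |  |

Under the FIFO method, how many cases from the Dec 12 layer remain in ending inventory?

69

Dec 6, 367 sold [FIFO — oldest first]: 95 @ $18 + 272 @ $19 = $6,878
Dec 8, 281 sold [FIFO — oldest first]: 89 @ $19 + 106 @ $21 + 86 @ $23 = $5,895
Dec 13, 473 sold [FIFO — oldest first]: 223 @ $23 + 250 @ $25 = $11,379
Dec 14, 147 sold [FIFO — oldest first]: 102 @ $25 + 45 @ $20 = $3,450
Total COGS = $6,878 + $5,895 + $11,379 + $3,450 = $27,602
Ending inventory: 69 @ $20 = $1,380
Check: goods available $28,982 = COGS $27,602 + ending $1,380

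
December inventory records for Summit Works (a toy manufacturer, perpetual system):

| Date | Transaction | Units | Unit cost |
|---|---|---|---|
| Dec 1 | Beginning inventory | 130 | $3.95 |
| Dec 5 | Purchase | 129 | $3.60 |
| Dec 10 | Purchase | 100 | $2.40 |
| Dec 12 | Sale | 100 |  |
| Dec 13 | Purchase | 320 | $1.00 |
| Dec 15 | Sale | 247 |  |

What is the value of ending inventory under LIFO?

Dec 12, 100 sold [LIFO — newest first]: 100 @ $2.40 = $240.00
Dec 15, 247 sold [LIFO — newest first]: 247 @ $1.00 = $247.00
Total COGS = $240.00 + $247.00 = $487.00
Ending inventory: 130 @ $3.95 + 129 @ $3.60 + 73 @ $1.00 = $1,050.90
Check: goods available $1,537.90 = COGS $487.00 + ending $1,050.90

Ending inventory = $1,050.90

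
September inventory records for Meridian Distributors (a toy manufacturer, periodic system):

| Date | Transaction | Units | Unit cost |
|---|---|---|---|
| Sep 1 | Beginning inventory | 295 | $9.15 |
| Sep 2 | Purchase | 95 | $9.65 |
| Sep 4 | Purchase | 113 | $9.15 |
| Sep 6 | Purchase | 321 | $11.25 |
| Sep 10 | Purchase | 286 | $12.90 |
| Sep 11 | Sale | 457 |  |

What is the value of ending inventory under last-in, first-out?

Ending inventory = $6,337.45

Sep 11, 457 sold [LIFO — newest first]: 286 @ $12.90 + 171 @ $11.25 = $5,613.15
Ending inventory: 295 @ $9.15 + 95 @ $9.65 + 113 @ $9.15 + 150 @ $11.25 = $6,337.45
Check: goods available $11,950.60 = COGS $5,613.15 + ending $6,337.45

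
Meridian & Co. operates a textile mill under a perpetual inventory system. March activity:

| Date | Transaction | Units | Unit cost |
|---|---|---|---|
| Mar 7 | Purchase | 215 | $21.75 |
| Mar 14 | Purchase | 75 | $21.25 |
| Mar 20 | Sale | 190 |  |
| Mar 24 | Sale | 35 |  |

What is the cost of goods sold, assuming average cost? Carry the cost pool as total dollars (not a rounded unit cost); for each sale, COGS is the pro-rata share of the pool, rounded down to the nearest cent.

COGS = $4,864.65

After Mar 7: 215 on hand, pool $4,676.25 (≈ $21.7500 each)
After Mar 14: 290 on hand, pool $6,270.00 (≈ $21.6207 each)
Mar 20, sell 190: 190/290 × $6,270.00 → $4,107.93
Mar 24, sell 35: 35/100 × $2,162.07 → $756.72
Total COGS = $4,107.93 + $756.72 = $4,864.65
Ending inventory (cost pool remaining) = $1,405.35
Check: goods available $6,270.00 = COGS $4,864.65 + ending $1,405.35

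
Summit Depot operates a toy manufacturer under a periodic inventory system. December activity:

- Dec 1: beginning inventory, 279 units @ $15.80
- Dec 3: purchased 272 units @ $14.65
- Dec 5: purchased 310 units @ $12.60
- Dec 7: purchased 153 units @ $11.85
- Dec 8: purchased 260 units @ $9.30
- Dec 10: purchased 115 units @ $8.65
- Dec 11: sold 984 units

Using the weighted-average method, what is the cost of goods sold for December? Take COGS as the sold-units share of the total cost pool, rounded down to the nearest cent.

Dec 11, sell 984: 984/1389 × $17,524.80 → $12,414.97
Ending inventory (cost pool remaining) = $5,109.83
Check: goods available $17,524.80 = COGS $12,414.97 + ending $5,109.83

COGS = $12,414.97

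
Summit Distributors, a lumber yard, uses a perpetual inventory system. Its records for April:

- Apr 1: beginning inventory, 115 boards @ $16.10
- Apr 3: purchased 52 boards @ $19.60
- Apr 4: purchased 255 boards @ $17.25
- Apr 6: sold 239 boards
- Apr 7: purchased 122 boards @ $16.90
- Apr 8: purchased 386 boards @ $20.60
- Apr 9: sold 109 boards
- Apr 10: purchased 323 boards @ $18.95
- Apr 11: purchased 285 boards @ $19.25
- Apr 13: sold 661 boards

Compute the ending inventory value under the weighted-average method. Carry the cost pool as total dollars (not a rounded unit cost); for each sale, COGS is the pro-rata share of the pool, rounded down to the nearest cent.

Ending inventory = $10,089.28

After Apr 1: 115 on hand, pool $1,851.50 (≈ $16.1000 each)
After Apr 3: 167 on hand, pool $2,870.70 (≈ $17.1898 each)
After Apr 4: 422 on hand, pool $7,269.45 (≈ $17.2262 each)
Apr 6, sell 239: 239/422 × $7,269.45 → $4,117.05
After Apr 7: 305 on hand, pool $5,214.20 (≈ $17.0957 each)
After Apr 8: 691 on hand, pool $13,165.80 (≈ $19.0533 each)
Apr 9, sell 109: 109/691 × $13,165.80 → $2,076.80
After Apr 10: 905 on hand, pool $17,209.85 (≈ $19.0164 each)
After Apr 11: 1190 on hand, pool $22,696.10 (≈ $19.0724 each)
Apr 13, sell 661: 661/1190 × $22,696.10 → $12,606.82
Total COGS = $4,117.05 + $2,076.80 + $12,606.82 = $18,800.67
Ending inventory (cost pool remaining) = $10,089.28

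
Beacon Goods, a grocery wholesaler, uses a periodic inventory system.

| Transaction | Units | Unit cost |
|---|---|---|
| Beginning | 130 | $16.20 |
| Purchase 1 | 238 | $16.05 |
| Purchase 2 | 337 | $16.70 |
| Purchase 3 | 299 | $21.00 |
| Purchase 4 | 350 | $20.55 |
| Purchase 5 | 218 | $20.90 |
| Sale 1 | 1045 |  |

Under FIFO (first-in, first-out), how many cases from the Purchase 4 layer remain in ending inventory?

Sale 1 (1045) [FIFO — oldest first]: 130 @ $16.20 + 238 @ $16.05 + 337 @ $16.70 + 299 @ $21.00 + 41 @ $20.55 = $18,675.35
Ending inventory: 309 @ $20.55 + 218 @ $20.90 = $10,906.15

309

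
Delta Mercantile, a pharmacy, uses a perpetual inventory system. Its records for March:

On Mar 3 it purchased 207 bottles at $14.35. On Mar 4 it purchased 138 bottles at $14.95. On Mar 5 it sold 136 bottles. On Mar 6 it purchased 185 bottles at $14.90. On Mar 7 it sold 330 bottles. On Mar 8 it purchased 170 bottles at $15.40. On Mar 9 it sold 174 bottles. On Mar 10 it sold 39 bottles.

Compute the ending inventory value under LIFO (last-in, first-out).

Mar 5, 136 sold [LIFO — newest first]: 136 @ $14.95 = $2,033.20
Mar 7, 330 sold [LIFO — newest first]: 185 @ $14.90 + 2 @ $14.95 + 143 @ $14.35 = $4,838.45
Mar 9, 174 sold [LIFO — newest first]: 170 @ $15.40 + 4 @ $14.35 = $2,675.40
Mar 10, 39 sold [LIFO — newest first]: 39 @ $14.35 = $559.65
Total COGS = $2,033.20 + $4,838.45 + $2,675.40 + $559.65 = $10,106.70
Ending inventory: 21 @ $14.35 = $301.35

Ending inventory = $301.35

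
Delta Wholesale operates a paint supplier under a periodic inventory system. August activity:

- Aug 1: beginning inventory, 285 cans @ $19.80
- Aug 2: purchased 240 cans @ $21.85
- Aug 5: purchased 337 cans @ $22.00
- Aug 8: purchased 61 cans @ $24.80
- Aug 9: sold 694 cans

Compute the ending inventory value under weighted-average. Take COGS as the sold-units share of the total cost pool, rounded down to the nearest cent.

Ending inventory = $4,915.89

Aug 9, sell 694: 694/923 × $19,813.80 → $14,897.91
Ending inventory (cost pool remaining) = $4,915.89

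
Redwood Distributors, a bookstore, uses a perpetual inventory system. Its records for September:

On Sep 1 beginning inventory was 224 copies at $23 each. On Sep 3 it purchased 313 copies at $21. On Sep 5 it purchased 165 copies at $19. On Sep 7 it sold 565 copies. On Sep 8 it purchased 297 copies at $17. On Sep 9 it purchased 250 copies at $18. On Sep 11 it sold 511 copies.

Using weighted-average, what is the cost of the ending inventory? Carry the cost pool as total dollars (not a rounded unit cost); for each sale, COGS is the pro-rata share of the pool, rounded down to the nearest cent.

Ending inventory = $3,148.66

After Sep 1: 224 on hand, pool $5,152.00 (≈ $23.0000 each)
After Sep 3: 537 on hand, pool $11,725.00 (≈ $21.8343 each)
After Sep 5: 702 on hand, pool $14,860.00 (≈ $21.1681 each)
Sep 7, sell 565: 565/702 × $14,860.00 → $11,959.97
After Sep 8: 434 on hand, pool $7,949.03 (≈ $18.3157 each)
After Sep 9: 684 on hand, pool $12,449.03 (≈ $18.2003 each)
Sep 11, sell 511: 511/684 × $12,449.03 → $9,300.37
Total COGS = $11,959.97 + $9,300.37 = $21,260.34
Ending inventory (cost pool remaining) = $3,148.66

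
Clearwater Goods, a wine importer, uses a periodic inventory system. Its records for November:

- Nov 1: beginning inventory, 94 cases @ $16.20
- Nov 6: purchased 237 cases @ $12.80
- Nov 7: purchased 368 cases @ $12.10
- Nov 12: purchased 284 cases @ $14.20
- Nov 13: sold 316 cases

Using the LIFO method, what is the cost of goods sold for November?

COGS = $4,420.00

Nov 13, 316 sold [LIFO — newest first]: 284 @ $14.20 + 32 @ $12.10 = $4,420.00
Ending inventory: 94 @ $16.20 + 237 @ $12.80 + 336 @ $12.10 = $8,622.00
Check: goods available $13,042.00 = COGS $4,420.00 + ending $8,622.00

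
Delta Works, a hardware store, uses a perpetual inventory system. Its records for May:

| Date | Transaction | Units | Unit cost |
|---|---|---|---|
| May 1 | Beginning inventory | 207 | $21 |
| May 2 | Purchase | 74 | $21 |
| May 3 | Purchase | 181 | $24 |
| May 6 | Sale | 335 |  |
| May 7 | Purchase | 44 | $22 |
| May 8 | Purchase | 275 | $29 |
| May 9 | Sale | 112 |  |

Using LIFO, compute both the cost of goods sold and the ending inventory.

COGS = $10,826; ending inventory = $8,362

May 6, 335 sold [LIFO — newest first]: 181 @ $24 + 74 @ $21 + 80 @ $21 = $7,578
May 9, 112 sold [LIFO — newest first]: 112 @ $29 = $3,248
Total COGS = $7,578 + $3,248 = $10,826
Ending inventory: 127 @ $21 + 44 @ $22 + 163 @ $29 = $8,362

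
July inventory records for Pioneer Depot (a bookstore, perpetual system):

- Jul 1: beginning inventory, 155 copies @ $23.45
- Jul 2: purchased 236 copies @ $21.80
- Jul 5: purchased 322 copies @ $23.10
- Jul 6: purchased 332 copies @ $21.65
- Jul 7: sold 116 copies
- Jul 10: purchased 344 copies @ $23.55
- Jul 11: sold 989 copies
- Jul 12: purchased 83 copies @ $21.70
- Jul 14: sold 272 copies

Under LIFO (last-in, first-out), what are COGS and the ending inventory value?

Jul 7, 116 sold [LIFO — newest first]: 116 @ $21.65 = $2,511.40
Jul 11, 989 sold [LIFO — newest first]: 344 @ $23.55 + 216 @ $21.65 + 322 @ $23.10 + 107 @ $21.80 = $22,548.40
Jul 14, 272 sold [LIFO — newest first]: 83 @ $21.70 + 129 @ $21.80 + 60 @ $23.45 = $6,020.30
Total COGS = $2,511.40 + $22,548.40 + $6,020.30 = $31,080.10
Ending inventory: 95 @ $23.45 = $2,227.75
Check: goods available $33,307.85 = COGS $31,080.10 + ending $2,227.75

COGS = $31,080.10; ending inventory = $2,227.75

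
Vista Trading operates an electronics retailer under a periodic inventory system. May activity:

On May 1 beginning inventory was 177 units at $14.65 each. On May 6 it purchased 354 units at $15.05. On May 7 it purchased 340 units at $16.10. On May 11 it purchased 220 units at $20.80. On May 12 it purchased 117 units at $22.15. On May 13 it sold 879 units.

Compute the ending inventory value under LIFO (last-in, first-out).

May 13, 879 sold [LIFO — newest first]: 117 @ $22.15 + 220 @ $20.80 + 340 @ $16.10 + 202 @ $15.05 = $15,681.65
Ending inventory: 177 @ $14.65 + 152 @ $15.05 = $4,880.65

Ending inventory = $4,880.65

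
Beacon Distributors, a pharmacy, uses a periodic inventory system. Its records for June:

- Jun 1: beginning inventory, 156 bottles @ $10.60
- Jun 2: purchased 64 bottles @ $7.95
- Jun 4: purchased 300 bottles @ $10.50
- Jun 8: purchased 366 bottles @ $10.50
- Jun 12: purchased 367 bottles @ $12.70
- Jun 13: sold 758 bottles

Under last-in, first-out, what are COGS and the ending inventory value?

Jun 13, 758 sold [LIFO — newest first]: 367 @ $12.70 + 366 @ $10.50 + 25 @ $10.50 = $8,766.40
Ending inventory: 156 @ $10.60 + 64 @ $7.95 + 275 @ $10.50 = $5,049.90

COGS = $8,766.40; ending inventory = $5,049.90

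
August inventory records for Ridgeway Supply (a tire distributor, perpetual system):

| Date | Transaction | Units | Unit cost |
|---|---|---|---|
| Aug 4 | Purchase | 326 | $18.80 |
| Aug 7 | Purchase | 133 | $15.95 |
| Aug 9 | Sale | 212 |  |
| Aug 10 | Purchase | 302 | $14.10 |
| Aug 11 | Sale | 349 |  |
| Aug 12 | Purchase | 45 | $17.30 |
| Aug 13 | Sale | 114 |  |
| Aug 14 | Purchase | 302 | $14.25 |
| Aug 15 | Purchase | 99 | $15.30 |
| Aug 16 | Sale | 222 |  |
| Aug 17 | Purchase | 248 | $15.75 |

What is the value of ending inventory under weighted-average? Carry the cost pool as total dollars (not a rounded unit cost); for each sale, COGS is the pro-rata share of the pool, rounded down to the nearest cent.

After Aug 4: 326 on hand, pool $6,128.80 (≈ $18.8000 each)
After Aug 7: 459 on hand, pool $8,250.15 (≈ $17.9742 each)
Aug 9, sell 212: 212/459 × $8,250.15 → $3,810.52
After Aug 10: 549 on hand, pool $8,697.83 (≈ $15.8430 each)
Aug 11, sell 349: 349/549 × $8,697.83 → $5,529.22
After Aug 12: 245 on hand, pool $3,947.11 (≈ $16.1107 each)
Aug 13, sell 114: 114/245 × $3,947.11 → $1,836.61
After Aug 14: 433 on hand, pool $6,414.00 (≈ $14.8129 each)
After Aug 15: 532 on hand, pool $7,928.70 (≈ $14.9036 each)
Aug 16, sell 222: 222/532 × $7,928.70 → $3,308.59
After Aug 17: 558 on hand, pool $8,526.11 (≈ $15.2798 each)
Total COGS = $3,810.52 + $5,529.22 + $1,836.61 + $3,308.59 = $14,484.94
Ending inventory (cost pool remaining) = $8,526.11

Ending inventory = $8,526.11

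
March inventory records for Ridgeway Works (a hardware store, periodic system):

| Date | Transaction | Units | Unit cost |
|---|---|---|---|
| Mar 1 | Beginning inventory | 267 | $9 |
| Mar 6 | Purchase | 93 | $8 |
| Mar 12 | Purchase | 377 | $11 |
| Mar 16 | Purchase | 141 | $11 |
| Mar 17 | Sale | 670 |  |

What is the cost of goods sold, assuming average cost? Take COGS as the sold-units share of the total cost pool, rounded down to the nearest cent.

COGS = $6,749.60

Mar 17, sell 670: 670/878 × $8,845.00 → $6,749.60
Ending inventory (cost pool remaining) = $2,095.40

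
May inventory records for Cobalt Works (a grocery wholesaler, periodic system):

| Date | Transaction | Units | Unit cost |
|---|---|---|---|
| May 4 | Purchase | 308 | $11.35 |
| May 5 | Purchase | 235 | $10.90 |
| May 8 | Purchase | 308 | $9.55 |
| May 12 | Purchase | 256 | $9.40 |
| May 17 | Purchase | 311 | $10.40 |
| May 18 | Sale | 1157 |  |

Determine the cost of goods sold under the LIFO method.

May 18, 1157 sold [LIFO — newest first]: 311 @ $10.40 + 256 @ $9.40 + 308 @ $9.55 + 235 @ $10.90 + 47 @ $11.35 = $11,677.15
Ending inventory: 261 @ $11.35 = $2,962.35
Check: goods available $14,639.50 = COGS $11,677.15 + ending $2,962.35

COGS = $11,677.15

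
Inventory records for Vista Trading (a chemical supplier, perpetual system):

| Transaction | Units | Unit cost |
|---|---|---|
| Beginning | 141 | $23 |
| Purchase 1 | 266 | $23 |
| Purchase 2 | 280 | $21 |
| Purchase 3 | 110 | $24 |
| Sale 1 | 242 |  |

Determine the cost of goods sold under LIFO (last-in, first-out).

COGS = $5,412

Sale 1 (242) [LIFO — newest first]: 110 @ $24 + 132 @ $21 = $5,412
Ending inventory: 141 @ $23 + 266 @ $23 + 148 @ $21 = $12,469
Check: goods available $17,881 = COGS $5,412 + ending $12,469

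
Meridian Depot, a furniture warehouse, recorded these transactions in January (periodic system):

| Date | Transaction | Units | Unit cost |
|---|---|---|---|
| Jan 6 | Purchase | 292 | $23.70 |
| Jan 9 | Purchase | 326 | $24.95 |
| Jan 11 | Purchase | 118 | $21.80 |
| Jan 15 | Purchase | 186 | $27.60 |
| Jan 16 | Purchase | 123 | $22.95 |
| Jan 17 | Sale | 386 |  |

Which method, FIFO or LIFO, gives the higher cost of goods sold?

LIFO

FIFO COGS: 292 @ $23.70 + 94 @ $24.95 = $9,265.70
LIFO COGS: 123 @ $22.95 + 186 @ $27.60 + 77 @ $21.80 = $9,635.05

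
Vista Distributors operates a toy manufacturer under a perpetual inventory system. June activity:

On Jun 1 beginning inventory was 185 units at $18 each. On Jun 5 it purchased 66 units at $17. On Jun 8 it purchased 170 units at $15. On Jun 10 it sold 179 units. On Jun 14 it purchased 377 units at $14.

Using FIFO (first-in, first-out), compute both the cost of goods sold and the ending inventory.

Jun 10, 179 sold [FIFO — oldest first]: 179 @ $18 = $3,222
Ending inventory: 6 @ $18 + 66 @ $17 + 170 @ $15 + 377 @ $14 = $9,058
Check: goods available $12,280 = COGS $3,222 + ending $9,058

COGS = $3,222; ending inventory = $9,058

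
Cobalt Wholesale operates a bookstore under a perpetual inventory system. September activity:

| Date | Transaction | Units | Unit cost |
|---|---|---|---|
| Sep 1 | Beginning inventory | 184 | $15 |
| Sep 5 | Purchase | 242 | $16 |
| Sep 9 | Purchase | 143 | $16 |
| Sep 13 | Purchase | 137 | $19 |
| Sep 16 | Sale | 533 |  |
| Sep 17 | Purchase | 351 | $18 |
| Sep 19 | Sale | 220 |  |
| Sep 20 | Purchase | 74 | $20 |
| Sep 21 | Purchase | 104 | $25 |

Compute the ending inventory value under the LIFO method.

Ending inventory = $9,033

Sep 16, 533 sold [LIFO — newest first]: 137 @ $19 + 143 @ $16 + 242 @ $16 + 11 @ $15 = $8,928
Sep 19, 220 sold [LIFO — newest first]: 220 @ $18 = $3,960
Total COGS = $8,928 + $3,960 = $12,888
Ending inventory: 173 @ $15 + 131 @ $18 + 74 @ $20 + 104 @ $25 = $9,033
Check: goods available $21,921 = COGS $12,888 + ending $9,033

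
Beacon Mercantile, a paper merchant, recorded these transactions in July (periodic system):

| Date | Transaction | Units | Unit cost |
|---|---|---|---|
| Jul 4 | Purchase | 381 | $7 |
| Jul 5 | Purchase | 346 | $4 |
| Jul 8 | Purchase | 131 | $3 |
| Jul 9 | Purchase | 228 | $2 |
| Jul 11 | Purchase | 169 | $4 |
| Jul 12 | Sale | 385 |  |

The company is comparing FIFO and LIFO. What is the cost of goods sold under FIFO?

FIFO COGS: 381 @ $7 + 4 @ $4 = $2,683
LIFO COGS: 169 @ $4 + 216 @ $2 = $1,108

COGS = $2,683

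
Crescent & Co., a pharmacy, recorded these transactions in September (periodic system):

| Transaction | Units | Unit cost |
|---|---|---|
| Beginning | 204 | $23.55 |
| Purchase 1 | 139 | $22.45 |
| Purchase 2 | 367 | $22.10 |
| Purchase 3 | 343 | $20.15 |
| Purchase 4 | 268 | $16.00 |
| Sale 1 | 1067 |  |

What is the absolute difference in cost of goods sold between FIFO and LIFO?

$1,862.70

FIFO COGS: 204 @ $23.55 + 139 @ $22.45 + 367 @ $22.10 + 343 @ $20.15 + 14 @ $16.00 = $23,170.90
LIFO COGS: 268 @ $16.00 + 343 @ $20.15 + 367 @ $22.10 + 89 @ $22.45 = $21,308.20
Difference = |$23,170.90 − $21,308.20| = $1,862.70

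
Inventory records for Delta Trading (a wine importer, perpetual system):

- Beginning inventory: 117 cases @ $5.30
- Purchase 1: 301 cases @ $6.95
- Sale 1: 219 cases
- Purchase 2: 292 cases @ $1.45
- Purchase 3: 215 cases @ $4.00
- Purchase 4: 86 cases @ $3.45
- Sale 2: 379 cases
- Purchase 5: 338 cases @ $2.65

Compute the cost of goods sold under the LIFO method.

Sale 1 (219) [LIFO — newest first]: 219 @ $6.95 = $1,522.05
Sale 2 (379) [LIFO — newest first]: 86 @ $3.45 + 215 @ $4.00 + 78 @ $1.45 = $1,269.80
Total COGS = $1,522.05 + $1,269.80 = $2,791.85
Ending inventory: 117 @ $5.30 + 82 @ $6.95 + 214 @ $1.45 + 338 @ $2.65 = $2,396.00

COGS = $2,791.85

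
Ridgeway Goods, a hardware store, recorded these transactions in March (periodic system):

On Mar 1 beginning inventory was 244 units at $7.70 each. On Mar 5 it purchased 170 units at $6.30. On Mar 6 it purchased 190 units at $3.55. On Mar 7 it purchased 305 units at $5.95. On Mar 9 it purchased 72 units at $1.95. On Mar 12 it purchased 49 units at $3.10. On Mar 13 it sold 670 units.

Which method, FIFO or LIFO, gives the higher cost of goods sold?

FIFO COGS: 244 @ $7.70 + 170 @ $6.30 + 190 @ $3.55 + 66 @ $5.95 = $4,017.00
LIFO COGS: 49 @ $3.10 + 72 @ $1.95 + 305 @ $5.95 + 190 @ $3.55 + 54 @ $6.30 = $3,121.75

FIFO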